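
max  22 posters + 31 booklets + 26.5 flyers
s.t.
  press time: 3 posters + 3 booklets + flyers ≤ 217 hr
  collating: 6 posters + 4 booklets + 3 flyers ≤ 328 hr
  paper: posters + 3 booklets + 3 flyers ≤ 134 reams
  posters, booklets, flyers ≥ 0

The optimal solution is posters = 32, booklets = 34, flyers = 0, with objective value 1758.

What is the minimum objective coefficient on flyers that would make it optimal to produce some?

28.5

Binding: collating and paper. Non-binding: press time (19 unused).
Since press time is not tight, its dual is 0.
From A_Bᵀ y = c: 6·y_collating + 1·y_paper = 22; 4·y_collating + 3·y_paper = 31.
This yields shadow prices y_collating = 2.5, y_paper = 7.
flyers enters the basis when its profit ≥ yᵀa₃ = 2.5·3 + 7·3 = 28.5.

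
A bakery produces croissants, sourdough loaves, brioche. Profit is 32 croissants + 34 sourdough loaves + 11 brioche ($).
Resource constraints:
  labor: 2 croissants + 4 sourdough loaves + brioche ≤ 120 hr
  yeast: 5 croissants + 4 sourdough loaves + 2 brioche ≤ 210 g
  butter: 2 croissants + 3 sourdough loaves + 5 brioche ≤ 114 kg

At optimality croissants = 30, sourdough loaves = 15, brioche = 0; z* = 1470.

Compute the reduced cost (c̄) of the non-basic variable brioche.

-2.5

At the optimum: labor uses 120 of 120 (binding); yeast uses 210 of 210 (binding); butter uses 105 of 114 (slack = 9).
Slack constraints have shadow price 0 (complementary slackness).
The binding rows give the dual system: 2·y_labor + 5·y_yeast = 32 and 4·y_labor + 4·y_yeast = 34.
Solving: y_labor = 3.5, y_yeast = 5.
Reduced cost of brioche: c₃ − yᵀa₃ = 11 − (3.5·1 + 5·2) = 11 − 13.5 = -2.5.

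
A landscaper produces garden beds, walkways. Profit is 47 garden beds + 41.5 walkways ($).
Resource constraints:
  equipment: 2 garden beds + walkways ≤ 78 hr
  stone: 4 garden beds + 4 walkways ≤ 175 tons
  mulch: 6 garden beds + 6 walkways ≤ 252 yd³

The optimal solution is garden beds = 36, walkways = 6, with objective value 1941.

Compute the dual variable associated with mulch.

Check each constraint at x*: equipment 78/78 (tight); stone 168/175 (slack 7); mulch 252/252 (tight).
Slack constraints have shadow price 0 (complementary slackness).
The binding rows give the dual system: 2·y_equipment + 6·y_mulch = 47 and 1·y_equipment + 6·y_mulch = 41.5.
This yields shadow prices y_equipment = 5.5, y_mulch = 6.
Shadow price of mulch = 6.

6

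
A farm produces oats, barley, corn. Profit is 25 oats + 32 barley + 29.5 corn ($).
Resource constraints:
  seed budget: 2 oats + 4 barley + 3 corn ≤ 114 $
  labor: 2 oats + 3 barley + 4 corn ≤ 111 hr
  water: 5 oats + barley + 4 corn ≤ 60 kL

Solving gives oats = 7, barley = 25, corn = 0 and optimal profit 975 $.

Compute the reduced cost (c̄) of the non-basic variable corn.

-1

Check each constraint at x*: seed budget 114/114 (tight); labor 89/111 (slack 22); water 60/60 (tight).
Slack constraints have shadow price 0 (complementary slackness).
From A_Bᵀ y = c: 2·y_seed budget + 5·y_water = 25; 4·y_seed budget + 1·y_water = 32.
→ y_seed budget = 7.5 and y_water = 2.
Reduced cost of corn: c₃ − yᵀa₃ = 29.5 − (7.5·3 + 2·4) = 29.5 − 30.5 = -1.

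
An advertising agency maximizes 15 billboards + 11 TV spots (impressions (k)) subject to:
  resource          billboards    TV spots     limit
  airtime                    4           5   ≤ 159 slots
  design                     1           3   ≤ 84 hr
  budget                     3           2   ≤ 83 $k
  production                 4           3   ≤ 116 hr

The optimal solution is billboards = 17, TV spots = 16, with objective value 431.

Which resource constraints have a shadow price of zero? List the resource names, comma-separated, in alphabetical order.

airtime, design

airtime: 148/159 (slack 11)
design: 65/84 (slack 19)
budget: 83/83 (binding)
production: 116/116 (binding)
By complementary slackness, a constraint with positive slack has shadow price 0 → airtime, design.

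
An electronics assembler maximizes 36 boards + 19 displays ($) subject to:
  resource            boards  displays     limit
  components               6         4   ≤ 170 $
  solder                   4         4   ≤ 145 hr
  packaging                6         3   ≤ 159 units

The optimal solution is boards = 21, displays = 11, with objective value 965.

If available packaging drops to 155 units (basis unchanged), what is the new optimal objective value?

Check each constraint at x*: components 170/170 (tight); solder 128/145 (slack 17); packaging 159/159 (tight).
Since solder is not tight, its dual is 0.
From A_Bᵀ y = c: 6·y_components + 6·y_packaging = 36; 4·y_components + 3·y_packaging = 19.
Solving: y_components = 1, y_packaging = 5.
Δz = y_packaging·Δb = 5 × (-4) = -20, so new z* = 965 − 20 = 945.

945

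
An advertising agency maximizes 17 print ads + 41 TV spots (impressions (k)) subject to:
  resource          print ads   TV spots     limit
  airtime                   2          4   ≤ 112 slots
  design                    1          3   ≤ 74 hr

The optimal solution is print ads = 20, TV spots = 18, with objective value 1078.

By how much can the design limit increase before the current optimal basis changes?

Binding constraints: airtime, design. The basis is B = [[2,4],[1,3]] with det 2.
Per unit increase in design, x* moves by d = (-2, 1).
The basis stays optimal until print ads reaches 0; allowable increase = 10 hr.

10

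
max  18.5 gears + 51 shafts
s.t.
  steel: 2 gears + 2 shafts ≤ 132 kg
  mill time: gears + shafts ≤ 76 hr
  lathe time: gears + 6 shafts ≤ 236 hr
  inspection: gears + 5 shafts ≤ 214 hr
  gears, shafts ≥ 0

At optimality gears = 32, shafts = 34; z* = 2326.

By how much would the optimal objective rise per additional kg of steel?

6

Check each constraint at x*: steel 132/132 (tight); mill time 66/76 (slack 10); lathe time 236/236 (tight); inspection 202/214 (slack 12).
By complementary slackness, y = 0 for the non-binding constraints.
From A_Bᵀ y = c: 2·y_steel + 1·y_lathe time = 18.5; 2·y_steel + 6·y_lathe time = 51.
This yields shadow prices y_steel = 6, y_lathe time = 6.5.
Shadow price of steel = 6.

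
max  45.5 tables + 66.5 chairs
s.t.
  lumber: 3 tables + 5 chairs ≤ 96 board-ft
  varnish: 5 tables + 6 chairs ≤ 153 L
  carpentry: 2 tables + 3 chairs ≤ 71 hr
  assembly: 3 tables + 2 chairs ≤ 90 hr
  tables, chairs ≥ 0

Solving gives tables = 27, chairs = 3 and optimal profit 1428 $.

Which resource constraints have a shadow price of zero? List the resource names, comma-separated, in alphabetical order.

assembly, carpentry

lumber: 96/96 (binding)
varnish: 153/153 (binding)
carpentry: 63/71 (slack 8)
assembly: 87/90 (slack 3)
By complementary slackness, a constraint with positive slack has shadow price 0 → assembly, carpentry.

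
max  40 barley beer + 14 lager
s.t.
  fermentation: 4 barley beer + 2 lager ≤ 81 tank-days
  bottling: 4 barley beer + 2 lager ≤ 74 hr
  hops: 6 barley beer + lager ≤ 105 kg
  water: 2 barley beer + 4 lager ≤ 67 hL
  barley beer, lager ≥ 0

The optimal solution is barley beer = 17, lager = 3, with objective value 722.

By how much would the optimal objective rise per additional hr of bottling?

Binding: bottling and hops. Non-binding: fermentation (7 unused), water (21 unused).
By complementary slackness, y = 0 for the non-binding constraints.
Dual feasibility on the basic columns requires 4·y_bottling + 6·y_hops = 40, 2·y_bottling + 1·y_hops = 14.
Solving: y_bottling = 5.5, y_hops = 3.
Shadow price of bottling = 5.5.

5.5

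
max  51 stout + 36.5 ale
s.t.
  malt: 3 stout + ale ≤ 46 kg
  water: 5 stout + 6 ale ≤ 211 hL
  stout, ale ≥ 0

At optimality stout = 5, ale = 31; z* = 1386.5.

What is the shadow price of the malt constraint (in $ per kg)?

9.5

Both malt and water are binding at x*.
Dual feasibility on the basic columns requires 3·y_malt + 5·y_water = 51, 1·y_malt + 6·y_water = 36.5.
This yields shadow prices y_malt = 9.5, y_water = 4.5.
Shadow price of malt = 9.5.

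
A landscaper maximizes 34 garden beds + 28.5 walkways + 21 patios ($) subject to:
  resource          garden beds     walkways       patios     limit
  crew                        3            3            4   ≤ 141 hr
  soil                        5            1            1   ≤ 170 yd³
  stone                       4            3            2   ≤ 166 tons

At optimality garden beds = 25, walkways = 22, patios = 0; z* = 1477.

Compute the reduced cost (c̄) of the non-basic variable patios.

-6

At the optimum: crew uses 141 of 141 (binding); soil uses 147 of 170 (slack = 23); stone uses 166 of 166 (binding).
Slack constraints have shadow price 0 (complementary slackness).
The binding rows give the dual system: 3·y_crew + 4·y_stone = 34 and 3·y_crew + 3·y_stone = 28.5.
→ y_crew = 4 and y_stone = 5.5.
Reduced cost of patios: c₃ − yᵀa₃ = 21 − (4·4 + 5.5·2) = 21 − 27 = -6.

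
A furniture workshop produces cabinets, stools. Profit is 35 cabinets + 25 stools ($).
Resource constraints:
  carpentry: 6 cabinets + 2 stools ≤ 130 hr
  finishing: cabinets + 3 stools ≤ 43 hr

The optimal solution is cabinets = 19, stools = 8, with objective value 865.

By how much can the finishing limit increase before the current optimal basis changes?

152

Binding constraints: carpentry, finishing. The basis is B = [[6,2],[1,3]] with det 16.
Per unit increase in finishing, x* moves by d = (-0.125, 0.375).
The basis stays optimal until cabinets reaches 0; allowable increase = 152 hr.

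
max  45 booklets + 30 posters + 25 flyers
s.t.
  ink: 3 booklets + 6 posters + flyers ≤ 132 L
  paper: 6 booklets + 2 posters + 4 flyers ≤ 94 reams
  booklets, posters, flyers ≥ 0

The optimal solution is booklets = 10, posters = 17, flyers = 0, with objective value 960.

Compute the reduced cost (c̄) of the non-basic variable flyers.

At the optimum: ink uses 132 of 132 (binding); paper uses 94 of 94 (binding).
From A_Bᵀ y = c: 3·y_ink + 6·y_paper = 45; 6·y_ink + 2·y_paper = 30.
→ y_ink = 3 and y_paper = 6.
Reduced cost of flyers: c₃ − yᵀa₃ = 25 − (3·1 + 6·4) = 25 − 27 = -2.

-2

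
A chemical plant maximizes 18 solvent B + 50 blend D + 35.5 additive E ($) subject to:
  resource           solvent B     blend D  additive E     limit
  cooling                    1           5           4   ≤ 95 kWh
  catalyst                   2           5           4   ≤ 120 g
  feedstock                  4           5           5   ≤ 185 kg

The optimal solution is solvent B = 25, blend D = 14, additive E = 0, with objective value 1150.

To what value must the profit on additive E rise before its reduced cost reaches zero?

40

Binding: cooling and catalyst. Non-binding: feedstock (15 unused).
Since feedstock is not tight, its dual is 0.
From A_Bᵀ y = c: 1·y_cooling + 2·y_catalyst = 18; 5·y_cooling + 5·y_catalyst = 50.
Solving: y_cooling = 2, y_catalyst = 8.
additive E enters the basis when its profit ≥ yᵀa₃ = 2·4 + 8·4 = 40.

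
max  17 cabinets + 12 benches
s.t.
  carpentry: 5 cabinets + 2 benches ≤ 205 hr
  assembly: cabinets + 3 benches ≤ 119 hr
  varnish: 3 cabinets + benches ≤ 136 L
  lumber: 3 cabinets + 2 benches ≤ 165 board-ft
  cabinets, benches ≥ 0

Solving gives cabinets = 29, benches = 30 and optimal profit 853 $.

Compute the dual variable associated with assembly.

Binding: carpentry and assembly. Non-binding: varnish (19 unused), lumber (18 unused).
By complementary slackness, y = 0 for the non-binding constraints.
From A_Bᵀ y = c: 5·y_carpentry + 1·y_assembly = 17; 2·y_carpentry + 3·y_assembly = 12.
Solving: y_carpentry = 3, y_assembly = 2.
Shadow price of assembly = 2.

2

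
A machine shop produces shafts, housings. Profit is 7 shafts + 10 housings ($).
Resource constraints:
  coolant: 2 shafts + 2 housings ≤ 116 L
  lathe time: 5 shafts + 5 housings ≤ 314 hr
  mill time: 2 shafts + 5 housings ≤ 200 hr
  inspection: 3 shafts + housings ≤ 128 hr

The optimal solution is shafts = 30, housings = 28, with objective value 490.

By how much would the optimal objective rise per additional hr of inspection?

Check each constraint at x*: coolant 116/116 (tight); lathe time 290/314 (slack 24); mill time 200/200 (tight); inspection 118/128 (slack 10).
Slack constraints have shadow price 0 (complementary slackness).
The binding rows give the dual system: 2·y_coolant + 2·y_mill time = 7 and 2·y_coolant + 5·y_mill time = 10.
This yields shadow prices y_coolant = 2.5, y_mill time = 1.
Shadow price of inspection = 0.

0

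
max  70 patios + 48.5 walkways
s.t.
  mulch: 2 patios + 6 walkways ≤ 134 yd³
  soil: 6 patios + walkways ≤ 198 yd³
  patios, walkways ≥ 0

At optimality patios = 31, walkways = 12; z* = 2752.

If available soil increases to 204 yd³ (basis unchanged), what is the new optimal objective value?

2809

At the optimum: mulch uses 134 of 134 (binding); soil uses 198 of 198 (binding).
Dual feasibility on the basic columns requires 2·y_mulch + 6·y_soil = 70, 6·y_mulch + 1·y_soil = 48.5.
This yields shadow prices y_mulch = 6.5, y_soil = 9.5.
Δz = y_soil·Δb = 9.5 × (6) = 57, so new z* = 2752 + 57 = 2809.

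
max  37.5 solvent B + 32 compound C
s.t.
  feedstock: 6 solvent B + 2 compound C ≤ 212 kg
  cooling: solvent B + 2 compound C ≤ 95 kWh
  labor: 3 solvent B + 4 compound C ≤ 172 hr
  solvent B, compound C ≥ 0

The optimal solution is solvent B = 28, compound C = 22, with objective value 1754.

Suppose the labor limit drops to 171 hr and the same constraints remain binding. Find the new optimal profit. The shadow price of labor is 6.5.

1747.5

Δb = -1, so new z* = 1754 + (6.5)·(-1) = 1754 − 6.5 = 1747.5.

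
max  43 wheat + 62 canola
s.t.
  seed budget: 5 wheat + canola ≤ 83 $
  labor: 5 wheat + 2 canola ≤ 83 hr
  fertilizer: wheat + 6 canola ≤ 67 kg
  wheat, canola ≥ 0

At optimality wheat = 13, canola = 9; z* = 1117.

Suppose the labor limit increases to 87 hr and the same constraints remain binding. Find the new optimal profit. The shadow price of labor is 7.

1145

Δb = 4, so new z* = 1117 + (7)·(4) = 1117 + 28 = 1145.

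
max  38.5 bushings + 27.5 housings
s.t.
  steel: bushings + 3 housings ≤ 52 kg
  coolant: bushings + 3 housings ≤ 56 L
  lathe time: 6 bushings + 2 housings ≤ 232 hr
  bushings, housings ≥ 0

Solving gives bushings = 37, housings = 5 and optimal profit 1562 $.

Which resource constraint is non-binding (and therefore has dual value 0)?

steel: 52/52 (binding)
coolant: 52/56 (slack 4)
lathe time: 232/232 (binding)
By complementary slackness, a constraint with positive slack has shadow price 0 → coolant.

coolant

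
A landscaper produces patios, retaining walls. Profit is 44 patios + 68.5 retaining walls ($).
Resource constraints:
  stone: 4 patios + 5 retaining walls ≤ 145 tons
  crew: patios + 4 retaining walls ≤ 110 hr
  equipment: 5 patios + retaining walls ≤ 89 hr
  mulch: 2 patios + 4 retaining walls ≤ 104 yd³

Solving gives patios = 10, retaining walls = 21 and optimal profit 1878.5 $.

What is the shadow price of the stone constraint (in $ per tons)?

Check each constraint at x*: stone 145/145 (tight); crew 94/110 (slack 16); equipment 71/89 (slack 18); mulch 104/104 (tight).
By complementary slackness, y = 0 for the non-binding constraints.
Dual feasibility on the basic columns requires 4·y_stone + 2·y_mulch = 44, 5·y_stone + 4·y_mulch = 68.5.
Solving: y_stone = 6.5, y_mulch = 9.
Shadow price of stone = 6.5.

6.5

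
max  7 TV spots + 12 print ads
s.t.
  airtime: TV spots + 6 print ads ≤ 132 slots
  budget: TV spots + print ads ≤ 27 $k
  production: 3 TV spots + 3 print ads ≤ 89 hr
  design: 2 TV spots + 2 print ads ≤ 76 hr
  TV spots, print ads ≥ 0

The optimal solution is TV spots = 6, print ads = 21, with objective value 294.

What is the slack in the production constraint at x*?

production used = 3·6 + 3·21 = 81; slack = 89 − 81 = 8.

8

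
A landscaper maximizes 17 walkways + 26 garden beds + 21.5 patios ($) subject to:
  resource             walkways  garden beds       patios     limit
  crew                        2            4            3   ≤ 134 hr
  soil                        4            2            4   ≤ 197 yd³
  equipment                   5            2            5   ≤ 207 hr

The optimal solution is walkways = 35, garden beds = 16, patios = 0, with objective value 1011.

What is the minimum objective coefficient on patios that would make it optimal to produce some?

23

At the optimum: crew uses 134 of 134 (binding); soil uses 172 of 197 (slack = 25); equipment uses 207 of 207 (binding).
Slack constraints have shadow price 0 (complementary slackness).
From A_Bᵀ y = c: 2·y_crew + 5·y_equipment = 17; 4·y_crew + 2·y_equipment = 26.
This yields shadow prices y_crew = 6, y_equipment = 1.
patios enters the basis when its profit ≥ yᵀa₃ = 6·3 + 1·5 = 23.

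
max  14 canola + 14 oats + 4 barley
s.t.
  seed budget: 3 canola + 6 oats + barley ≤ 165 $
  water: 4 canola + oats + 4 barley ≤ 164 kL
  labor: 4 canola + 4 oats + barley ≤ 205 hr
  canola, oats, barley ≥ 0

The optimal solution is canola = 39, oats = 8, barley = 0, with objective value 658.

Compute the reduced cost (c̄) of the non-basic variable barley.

-6

Binding: seed budget and water. Non-binding: labor (17 unused).
By complementary slackness, y = 0 for the non-binding constraint.
Dual feasibility on the basic columns requires 3·y_seed budget + 4·y_water = 14, 6·y_seed budget + 1·y_water = 14.
Solving: y_seed budget = 2, y_water = 2.
Reduced cost of barley: c₃ − yᵀa₃ = 4 − (2·1 + 2·4) = 4 − 10 = -6.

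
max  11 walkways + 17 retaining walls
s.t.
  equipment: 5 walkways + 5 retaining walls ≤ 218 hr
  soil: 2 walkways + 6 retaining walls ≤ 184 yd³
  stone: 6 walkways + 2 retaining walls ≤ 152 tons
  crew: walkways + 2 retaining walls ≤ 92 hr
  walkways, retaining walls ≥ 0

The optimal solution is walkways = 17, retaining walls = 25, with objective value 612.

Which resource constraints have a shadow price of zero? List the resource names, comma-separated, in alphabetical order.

equipment: 210/218 (slack 8)
soil: 184/184 (binding)
stone: 152/152 (binding)
crew: 67/92 (slack 25)
By complementary slackness, a constraint with positive slack has shadow price 0 → crew, equipment.

crew, equipment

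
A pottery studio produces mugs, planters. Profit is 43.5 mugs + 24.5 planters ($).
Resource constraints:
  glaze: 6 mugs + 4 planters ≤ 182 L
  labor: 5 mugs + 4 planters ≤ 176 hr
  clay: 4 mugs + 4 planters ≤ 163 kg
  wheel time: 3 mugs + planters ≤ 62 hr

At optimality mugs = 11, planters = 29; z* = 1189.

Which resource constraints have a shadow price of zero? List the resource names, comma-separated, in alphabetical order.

clay, labor

glaze: 182/182 (binding)
labor: 171/176 (slack 5)
clay: 160/163 (slack 3)
wheel time: 62/62 (binding)
By complementary slackness, a constraint with positive slack has shadow price 0 → clay, labor.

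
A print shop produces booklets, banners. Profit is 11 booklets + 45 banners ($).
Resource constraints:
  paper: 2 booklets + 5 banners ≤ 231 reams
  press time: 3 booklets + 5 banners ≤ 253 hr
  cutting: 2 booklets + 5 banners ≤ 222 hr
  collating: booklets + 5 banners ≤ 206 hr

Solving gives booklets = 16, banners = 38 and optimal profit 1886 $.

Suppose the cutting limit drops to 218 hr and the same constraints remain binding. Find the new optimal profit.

1878

At the optimum: paper uses 222 of 231 (slack = 9); press time uses 238 of 253 (slack = 15); cutting uses 222 of 222 (binding); collating uses 206 of 206 (binding).
By complementary slackness, y = 0 for the non-binding constraints.
From A_Bᵀ y = c: 2·y_cutting + 1·y_collating = 11; 5·y_cutting + 5·y_collating = 45.
→ y_cutting = 2 and y_collating = 7.
Δz = y_cutting·Δb = 2 × (-4) = -8, so new z* = 1886 − 8 = 1878.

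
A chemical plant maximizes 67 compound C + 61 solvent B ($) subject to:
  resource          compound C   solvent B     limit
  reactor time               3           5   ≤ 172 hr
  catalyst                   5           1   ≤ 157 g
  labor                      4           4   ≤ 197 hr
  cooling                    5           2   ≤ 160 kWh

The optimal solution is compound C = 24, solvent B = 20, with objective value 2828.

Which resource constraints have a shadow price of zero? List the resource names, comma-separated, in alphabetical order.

catalyst, labor

reactor time: 172/172 (binding)
catalyst: 140/157 (slack 17)
labor: 176/197 (slack 21)
cooling: 160/160 (binding)
By complementary slackness, a constraint with positive slack has shadow price 0 → catalyst, labor.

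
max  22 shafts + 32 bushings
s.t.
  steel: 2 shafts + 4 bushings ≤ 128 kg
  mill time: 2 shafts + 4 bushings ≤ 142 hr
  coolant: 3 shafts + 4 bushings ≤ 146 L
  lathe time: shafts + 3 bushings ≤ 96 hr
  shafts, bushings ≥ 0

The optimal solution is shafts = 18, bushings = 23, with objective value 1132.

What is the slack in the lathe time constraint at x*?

lathe time used = 1·18 + 3·23 = 87; slack = 96 − 87 = 9.

9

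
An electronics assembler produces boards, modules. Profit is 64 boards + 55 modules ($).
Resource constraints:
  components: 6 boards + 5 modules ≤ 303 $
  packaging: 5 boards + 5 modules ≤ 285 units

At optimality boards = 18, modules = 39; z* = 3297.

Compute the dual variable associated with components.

9

Check each constraint at x*: components 303/303 (tight); packaging 285/285 (tight).
From A_Bᵀ y = c: 6·y_components + 5·y_packaging = 64; 5·y_components + 5·y_packaging = 55.
This yields shadow prices y_components = 9, y_packaging = 2.
Shadow price of components = 9.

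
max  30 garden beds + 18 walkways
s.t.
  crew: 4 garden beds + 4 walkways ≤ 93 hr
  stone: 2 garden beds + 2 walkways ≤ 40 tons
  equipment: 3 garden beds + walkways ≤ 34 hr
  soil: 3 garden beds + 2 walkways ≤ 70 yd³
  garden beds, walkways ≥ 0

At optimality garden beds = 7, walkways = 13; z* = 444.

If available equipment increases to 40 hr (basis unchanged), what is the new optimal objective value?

480

Binding: stone and equipment. Non-binding: crew (13 unused), soil (23 unused).
By complementary slackness, y = 0 for the non-binding constraints.
Dual feasibility on the basic columns requires 2·y_stone + 3·y_equipment = 30, 2·y_stone + 1·y_equipment = 18.
Solving: y_stone = 6, y_equipment = 6.
Δz = y_equipment·Δb = 6 × (6) = 36, so new z* = 444 + 36 = 480.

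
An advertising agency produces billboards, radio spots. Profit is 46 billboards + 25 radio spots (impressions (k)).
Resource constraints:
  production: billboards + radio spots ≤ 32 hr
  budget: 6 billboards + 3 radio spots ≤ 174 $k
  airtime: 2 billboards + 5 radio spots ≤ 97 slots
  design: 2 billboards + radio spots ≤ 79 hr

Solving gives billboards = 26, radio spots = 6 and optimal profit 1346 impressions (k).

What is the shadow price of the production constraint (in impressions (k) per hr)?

At the optimum: production uses 32 of 32 (binding); budget uses 174 of 174 (binding); airtime uses 82 of 97 (slack = 15); design uses 58 of 79 (slack = 21).
Since airtime, design are not tight, their duals are 0.
Dual feasibility on the basic columns requires 1·y_production + 6·y_budget = 46, 1·y_production + 3·y_budget = 25.
This yields shadow prices y_production = 4, y_budget = 7.
Shadow price of production = 4.

4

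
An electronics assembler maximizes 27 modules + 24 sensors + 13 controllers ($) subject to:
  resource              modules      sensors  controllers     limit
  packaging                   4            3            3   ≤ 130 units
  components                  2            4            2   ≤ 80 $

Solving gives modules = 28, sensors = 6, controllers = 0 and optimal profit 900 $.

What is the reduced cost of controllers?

-8

Check each constraint at x*: packaging 130/130 (tight); components 80/80 (tight).
The binding rows give the dual system: 4·y_packaging + 2·y_components = 27 and 3·y_packaging + 4·y_components = 24.
Solving: y_packaging = 6, y_components = 1.5.
Reduced cost of controllers: c₃ − yᵀa₃ = 13 − (6·3 + 1.5·2) = 13 − 21 = -8.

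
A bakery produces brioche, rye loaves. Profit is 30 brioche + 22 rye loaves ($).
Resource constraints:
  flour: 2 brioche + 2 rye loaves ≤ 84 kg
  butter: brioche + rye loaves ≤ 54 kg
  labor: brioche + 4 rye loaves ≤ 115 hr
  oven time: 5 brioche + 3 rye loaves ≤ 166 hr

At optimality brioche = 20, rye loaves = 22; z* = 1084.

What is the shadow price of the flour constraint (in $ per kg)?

At the optimum: flour uses 84 of 84 (binding); butter uses 42 of 54 (slack = 12); labor uses 108 of 115 (slack = 7); oven time uses 166 of 166 (binding).
By complementary slackness, y = 0 for the non-binding constraints.
The binding rows give the dual system: 2·y_flour + 5·y_oven time = 30 and 2·y_flour + 3·y_oven time = 22.
This yields shadow prices y_flour = 5, y_oven time = 4.
Shadow price of flour = 5.

5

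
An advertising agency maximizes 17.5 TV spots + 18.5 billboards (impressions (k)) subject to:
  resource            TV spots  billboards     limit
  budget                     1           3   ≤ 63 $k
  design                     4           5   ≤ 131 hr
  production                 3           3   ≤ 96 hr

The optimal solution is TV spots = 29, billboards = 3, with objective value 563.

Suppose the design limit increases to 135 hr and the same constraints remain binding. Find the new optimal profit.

567

Check each constraint at x*: budget 38/63 (slack 25); design 131/131 (tight); production 96/96 (tight).
By complementary slackness, y = 0 for the non-binding constraint.
The binding rows give the dual system: 4·y_design + 3·y_production = 17.5 and 5·y_design + 3·y_production = 18.5.
→ y_design = 1 and y_production = 4.5.
Δz = y_design·Δb = 1 × (4) = 4, so new z* = 563 + 4 = 567.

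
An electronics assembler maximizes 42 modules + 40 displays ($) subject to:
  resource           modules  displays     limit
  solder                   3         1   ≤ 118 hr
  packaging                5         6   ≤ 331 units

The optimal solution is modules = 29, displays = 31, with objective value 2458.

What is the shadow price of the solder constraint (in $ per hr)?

Both solder and packaging are binding at x*.
Dual feasibility on the basic columns requires 3·y_solder + 5·y_packaging = 42, 1·y_solder + 6·y_packaging = 40.
→ y_solder = 4 and y_packaging = 6.
Shadow price of solder = 4.

4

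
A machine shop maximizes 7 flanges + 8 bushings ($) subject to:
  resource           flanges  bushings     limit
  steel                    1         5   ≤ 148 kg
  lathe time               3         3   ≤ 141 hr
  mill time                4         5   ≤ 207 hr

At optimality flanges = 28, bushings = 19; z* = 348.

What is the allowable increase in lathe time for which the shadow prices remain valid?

14.25

Binding constraints: lathe time, mill time. The basis is B = [[3,3],[4,5]] with det 3.
Per unit increase in lathe time, x* moves by d = (1.6667, -1.3333).
The basis stays optimal until bushings reaches 0; allowable increase = 14.25 hr.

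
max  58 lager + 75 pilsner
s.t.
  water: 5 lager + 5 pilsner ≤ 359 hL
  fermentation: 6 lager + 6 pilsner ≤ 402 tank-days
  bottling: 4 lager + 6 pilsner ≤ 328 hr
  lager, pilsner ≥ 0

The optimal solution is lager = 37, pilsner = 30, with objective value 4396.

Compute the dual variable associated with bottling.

Check each constraint at x*: water 335/359 (slack 24); fermentation 402/402 (tight); bottling 328/328 (tight).
Since water is not tight, its dual is 0.
The binding rows give the dual system: 6·y_fermentation + 4·y_bottling = 58 and 6·y_fermentation + 6·y_bottling = 75.
This yields shadow prices y_fermentation = 4, y_bottling = 8.5.
Shadow price of bottling = 8.5.

8.5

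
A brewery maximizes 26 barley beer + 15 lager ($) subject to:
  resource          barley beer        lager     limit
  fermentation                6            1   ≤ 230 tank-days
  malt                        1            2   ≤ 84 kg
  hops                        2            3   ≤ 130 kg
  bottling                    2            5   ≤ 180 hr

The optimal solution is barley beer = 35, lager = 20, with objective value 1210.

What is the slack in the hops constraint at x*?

0

hops used = 2·35 + 3·20 = 130; slack = 130 − 130 = 0.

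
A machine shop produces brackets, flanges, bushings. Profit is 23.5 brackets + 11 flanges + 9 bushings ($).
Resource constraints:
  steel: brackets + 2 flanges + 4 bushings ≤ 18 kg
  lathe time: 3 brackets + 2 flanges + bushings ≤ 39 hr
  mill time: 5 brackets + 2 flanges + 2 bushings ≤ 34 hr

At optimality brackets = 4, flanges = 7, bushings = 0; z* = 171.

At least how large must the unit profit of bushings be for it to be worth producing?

At the optimum: steel uses 18 of 18 (binding); lathe time uses 26 of 39 (slack = 13); mill time uses 34 of 34 (binding).
By complementary slackness, y = 0 for the non-binding constraint.
The binding rows give the dual system: 1·y_steel + 5·y_mill time = 23.5 and 2·y_steel + 2·y_mill time = 11.
Solving: y_steel = 1, y_mill time = 4.5.
bushings enters the basis when its profit ≥ yᵀa₃ = 1·4 + 4.5·2 = 13.

13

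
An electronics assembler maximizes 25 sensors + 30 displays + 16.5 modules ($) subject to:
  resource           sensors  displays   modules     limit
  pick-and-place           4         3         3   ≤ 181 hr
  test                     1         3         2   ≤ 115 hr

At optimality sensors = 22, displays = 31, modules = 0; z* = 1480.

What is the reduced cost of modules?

Check each constraint at x*: pick-and-place 181/181 (tight); test 115/115 (tight).
Dual feasibility on the basic columns requires 4·y_pick-and-place + 1·y_test = 25, 3·y_pick-and-place + 3·y_test = 30.
This yields shadow prices y_pick-and-place = 5, y_test = 5.
Reduced cost of modules: c₃ − yᵀa₃ = 16.5 − (5·3 + 5·2) = 16.5 − 25 = -8.5.

-8.5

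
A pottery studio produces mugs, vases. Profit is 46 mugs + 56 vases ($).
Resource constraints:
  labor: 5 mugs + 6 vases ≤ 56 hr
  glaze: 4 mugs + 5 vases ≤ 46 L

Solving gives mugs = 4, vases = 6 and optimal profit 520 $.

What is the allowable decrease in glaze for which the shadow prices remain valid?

Binding constraints: labor, glaze. The basis is B = [[5,6],[4,5]] with det 1.
Per unit decrease in glaze, x* moves by d = (6, -5).
The basis stays optimal until vases reaches 0; allowable decrease = 1.2 L.

1.2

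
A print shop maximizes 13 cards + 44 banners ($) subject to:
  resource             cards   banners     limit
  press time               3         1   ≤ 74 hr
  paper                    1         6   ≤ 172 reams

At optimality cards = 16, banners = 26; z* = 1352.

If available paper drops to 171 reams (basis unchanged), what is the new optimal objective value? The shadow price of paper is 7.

1345

Δb = -1, so new z* = 1352 + (7)·(-1) = 1352 − 7 = 1345.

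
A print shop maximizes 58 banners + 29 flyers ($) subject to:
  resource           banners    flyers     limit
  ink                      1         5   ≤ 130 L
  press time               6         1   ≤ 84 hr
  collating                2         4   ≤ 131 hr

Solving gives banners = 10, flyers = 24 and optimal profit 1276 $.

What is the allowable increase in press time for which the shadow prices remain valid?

Binding constraints: ink, press time. The basis is B = [[1,5],[6,1]] with det -29.
Per unit increase in press time, x* moves by d = (0.1724, -0.0345).
The basis stays optimal until collating becomes binding; allowable increase = 72.5 hr.

72.5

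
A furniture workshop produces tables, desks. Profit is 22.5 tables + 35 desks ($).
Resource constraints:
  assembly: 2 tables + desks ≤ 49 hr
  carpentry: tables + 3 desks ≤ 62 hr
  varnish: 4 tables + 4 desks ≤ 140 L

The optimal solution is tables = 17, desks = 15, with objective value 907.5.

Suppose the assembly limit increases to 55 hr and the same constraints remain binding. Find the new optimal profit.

946.5

Check each constraint at x*: assembly 49/49 (tight); carpentry 62/62 (tight); varnish 128/140 (slack 12).
By complementary slackness, y = 0 for the non-binding constraint.
Dual feasibility on the basic columns requires 2·y_assembly + 1·y_carpentry = 22.5, 1·y_assembly + 3·y_carpentry = 35.
This yields shadow prices y_assembly = 6.5, y_carpentry = 9.5.
Δz = y_assembly·Δb = 6.5 × (6) = 39, so new z* = 907.5 + 39 = 946.5.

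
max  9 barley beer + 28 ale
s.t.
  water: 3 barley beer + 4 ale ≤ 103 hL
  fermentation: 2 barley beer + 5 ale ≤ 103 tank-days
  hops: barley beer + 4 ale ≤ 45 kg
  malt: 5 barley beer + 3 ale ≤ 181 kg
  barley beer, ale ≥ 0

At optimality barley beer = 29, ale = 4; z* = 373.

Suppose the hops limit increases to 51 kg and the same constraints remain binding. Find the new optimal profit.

Binding: water and hops. Non-binding: fermentation (25 unused), malt (24 unused).
Since fermentation, malt are not tight, their duals are 0.
The binding rows give the dual system: 3·y_water + 1·y_hops = 9 and 4·y_water + 4·y_hops = 28.
→ y_water = 1 and y_hops = 6.
Δz = y_hops·Δb = 6 × (6) = 36, so new z* = 373 + 36 = 409.

409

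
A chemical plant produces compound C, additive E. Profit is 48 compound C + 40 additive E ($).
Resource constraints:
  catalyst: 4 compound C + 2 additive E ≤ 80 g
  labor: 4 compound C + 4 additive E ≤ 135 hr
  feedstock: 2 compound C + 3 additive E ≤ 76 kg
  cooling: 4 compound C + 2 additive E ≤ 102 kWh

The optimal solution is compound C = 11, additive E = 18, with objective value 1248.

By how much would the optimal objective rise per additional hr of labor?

0

Binding: catalyst and feedstock. Non-binding: labor (19 unused), cooling (22 unused).
Slack constraints have shadow price 0 (complementary slackness).
The binding rows give the dual system: 4·y_catalyst + 2·y_feedstock = 48 and 2·y_catalyst + 3·y_feedstock = 40.
Solving: y_catalyst = 8, y_feedstock = 8.
Shadow price of labor = 0.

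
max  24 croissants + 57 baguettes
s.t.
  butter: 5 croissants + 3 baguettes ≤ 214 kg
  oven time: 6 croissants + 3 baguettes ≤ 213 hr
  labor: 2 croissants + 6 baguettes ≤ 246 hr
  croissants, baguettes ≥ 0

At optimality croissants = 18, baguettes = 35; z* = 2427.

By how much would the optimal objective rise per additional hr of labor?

9

Check each constraint at x*: butter 195/214 (slack 19); oven time 213/213 (tight); labor 246/246 (tight).
Slack constraints have shadow price 0 (complementary slackness).
From A_Bᵀ y = c: 6·y_oven time + 2·y_labor = 24; 3·y_oven time + 6·y_labor = 57.
Solving: y_oven time = 1, y_labor = 9.
Shadow price of labor = 9.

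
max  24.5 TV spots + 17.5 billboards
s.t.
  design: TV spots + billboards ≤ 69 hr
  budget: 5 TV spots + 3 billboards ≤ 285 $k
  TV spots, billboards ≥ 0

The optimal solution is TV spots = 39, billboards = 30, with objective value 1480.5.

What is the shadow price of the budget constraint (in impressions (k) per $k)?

3.5

Both design and budget are binding at x*.
The binding rows give the dual system: 1·y_design + 5·y_budget = 24.5 and 1·y_design + 3·y_budget = 17.5.
Solving: y_design = 7, y_budget = 3.5.
Shadow price of budget = 3.5.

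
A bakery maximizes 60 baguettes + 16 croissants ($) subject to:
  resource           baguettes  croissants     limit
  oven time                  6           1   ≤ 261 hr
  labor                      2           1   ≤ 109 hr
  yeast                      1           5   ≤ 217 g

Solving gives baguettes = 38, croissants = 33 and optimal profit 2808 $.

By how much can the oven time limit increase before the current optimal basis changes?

66

Binding constraints: oven time, labor. The basis is B = [[6,1],[2,1]] with det 4.
Per unit increase in oven time, x* moves by d = (0.25, -0.5).
The basis stays optimal until croissants reaches 0; allowable increase = 66 hr.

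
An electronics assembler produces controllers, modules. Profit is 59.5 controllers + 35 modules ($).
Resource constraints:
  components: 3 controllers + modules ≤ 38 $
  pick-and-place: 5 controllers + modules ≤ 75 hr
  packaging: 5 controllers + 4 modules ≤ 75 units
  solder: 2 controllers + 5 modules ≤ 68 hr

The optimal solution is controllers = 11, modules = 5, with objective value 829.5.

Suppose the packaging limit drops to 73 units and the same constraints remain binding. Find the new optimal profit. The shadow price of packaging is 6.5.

816.5

Δb = -2, so new z* = 829.5 + (6.5)·(-2) = 829.5 − 13 = 816.5.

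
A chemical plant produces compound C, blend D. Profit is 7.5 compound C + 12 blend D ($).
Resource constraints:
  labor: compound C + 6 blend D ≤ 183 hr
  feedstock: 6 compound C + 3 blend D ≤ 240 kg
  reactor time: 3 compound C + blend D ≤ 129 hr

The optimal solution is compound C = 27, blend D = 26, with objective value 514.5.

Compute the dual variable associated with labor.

1.5

Check each constraint at x*: labor 183/183 (tight); feedstock 240/240 (tight); reactor time 107/129 (slack 22).
Since reactor time is not tight, its dual is 0.
From A_Bᵀ y = c: 1·y_labor + 6·y_feedstock = 7.5; 6·y_labor + 3·y_feedstock = 12.
Solving: y_labor = 1.5, y_feedstock = 1.
Shadow price of labor = 1.5.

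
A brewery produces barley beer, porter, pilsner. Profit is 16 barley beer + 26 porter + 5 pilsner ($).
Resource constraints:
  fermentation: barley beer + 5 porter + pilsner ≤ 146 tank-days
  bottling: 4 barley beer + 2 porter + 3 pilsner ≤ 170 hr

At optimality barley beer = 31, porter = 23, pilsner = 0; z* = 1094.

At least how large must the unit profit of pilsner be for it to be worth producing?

At the optimum: fermentation uses 146 of 146 (binding); bottling uses 170 of 170 (binding).
From A_Bᵀ y = c: 1·y_fermentation + 4·y_bottling = 16; 5·y_fermentation + 2·y_bottling = 26.
→ y_fermentation = 4 and y_bottling = 3.
pilsner enters the basis when its profit ≥ yᵀa₃ = 4·1 + 3·3 = 13.

13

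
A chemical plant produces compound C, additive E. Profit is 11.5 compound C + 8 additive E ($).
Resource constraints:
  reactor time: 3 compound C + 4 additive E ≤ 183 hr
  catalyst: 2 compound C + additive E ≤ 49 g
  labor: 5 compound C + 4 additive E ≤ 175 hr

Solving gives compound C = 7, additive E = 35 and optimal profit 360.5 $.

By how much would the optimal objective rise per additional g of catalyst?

2

Check each constraint at x*: reactor time 161/183 (slack 22); catalyst 49/49 (tight); labor 175/175 (tight).
Slack constraints have shadow price 0 (complementary slackness).
From A_Bᵀ y = c: 2·y_catalyst + 5·y_labor = 11.5; 1·y_catalyst + 4·y_labor = 8.
Solving: y_catalyst = 2, y_labor = 1.5.
Shadow price of catalyst = 2.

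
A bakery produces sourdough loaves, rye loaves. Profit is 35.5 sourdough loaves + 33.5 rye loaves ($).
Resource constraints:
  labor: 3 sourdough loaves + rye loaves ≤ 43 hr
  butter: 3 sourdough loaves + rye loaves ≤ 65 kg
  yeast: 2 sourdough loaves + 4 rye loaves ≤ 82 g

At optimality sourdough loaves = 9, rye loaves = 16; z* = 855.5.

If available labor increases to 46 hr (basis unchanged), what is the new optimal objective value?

At the optimum: labor uses 43 of 43 (binding); butter uses 43 of 65 (slack = 22); yeast uses 82 of 82 (binding).
By complementary slackness, y = 0 for the non-binding constraint.
The binding rows give the dual system: 3·y_labor + 2·y_yeast = 35.5 and 1·y_labor + 4·y_yeast = 33.5.
Solving: y_labor = 7.5, y_yeast = 6.5.
Δz = y_labor·Δb = 7.5 × (3) = 22.5, so new z* = 855.5 + 22.5 = 878.

878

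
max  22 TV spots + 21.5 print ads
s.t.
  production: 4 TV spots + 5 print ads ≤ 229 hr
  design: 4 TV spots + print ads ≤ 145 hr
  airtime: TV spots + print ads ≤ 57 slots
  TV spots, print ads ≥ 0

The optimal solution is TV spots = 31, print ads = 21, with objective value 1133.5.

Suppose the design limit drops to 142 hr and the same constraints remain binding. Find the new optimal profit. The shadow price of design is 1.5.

1129

Δb = -3, so new z* = 1133.5 + (1.5)·(-3) = 1133.5 − 4.5 = 1129.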